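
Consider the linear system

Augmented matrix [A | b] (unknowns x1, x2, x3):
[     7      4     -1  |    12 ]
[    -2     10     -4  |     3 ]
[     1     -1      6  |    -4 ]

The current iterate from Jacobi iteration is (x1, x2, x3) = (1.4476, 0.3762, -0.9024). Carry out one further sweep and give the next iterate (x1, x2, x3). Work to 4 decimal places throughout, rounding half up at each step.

(1.3704, 0.2286, -0.8452)

One sweep:
  x1 = (12 - (4)·0.3762 - (-1)·-0.9024) / (7) = 1.3704
  x2 = (3 - (-2)·1.4476 - (-4)·-0.9024) / (10) = 0.2286
  x3 = (-4 - (1)·1.4476 - (-1)·0.3762) / (6) = -0.8452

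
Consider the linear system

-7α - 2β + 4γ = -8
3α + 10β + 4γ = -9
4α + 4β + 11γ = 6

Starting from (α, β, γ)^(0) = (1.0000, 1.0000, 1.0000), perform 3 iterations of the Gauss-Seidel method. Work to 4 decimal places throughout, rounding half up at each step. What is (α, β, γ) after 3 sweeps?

Iteration 1:
  α = (-8 - (-2)·1.0000 - (4)·1.0000) / (-7) = 1.4286
  β = (-9 - (3)·1.4286 - (4)·1.0000) / (10) = -1.7286
  γ = (6 - (4)·1.4286 - (4)·-1.7286) / (11) = 0.6545
Iteration 2:
  α = (-8 - (-2)·-1.7286 - (4)·0.6545) / (-7) = 2.0107
  β = (-9 - (3)·2.0107 - (4)·0.6545) / (10) = -1.7650
  γ = (6 - (4)·2.0107 - (4)·-1.7650) / (11) = 0.4561
Iteration 3:
  α = (-8 - (-2)·-1.7650 - (4)·0.4561) / (-7) = 1.9078
  β = (-9 - (3)·1.9078 - (4)·0.4561) / (10) = -1.6548
  γ = (6 - (4)·1.9078 - (4)·-1.6548) / (11) = 0.4535

(1.9078, -1.6548, 0.4535)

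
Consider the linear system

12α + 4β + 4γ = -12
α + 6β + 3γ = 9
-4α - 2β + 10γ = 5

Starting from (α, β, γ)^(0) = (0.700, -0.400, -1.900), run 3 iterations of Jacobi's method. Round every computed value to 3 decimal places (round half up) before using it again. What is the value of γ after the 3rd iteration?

-0.067

Iteration 1:
  α = (-12 - (4)·-0.400 - (4)·-1.900) / (12) = -0.233
  β = (9 - (1)·0.700 - (3)·-1.900) / (6) = 2.333
  γ = (5 - (-4)·0.700 - (-2)·-0.400) / (10) = 0.700
Iteration 2:
  α = (-12 - (4)·2.333 - (4)·0.700) / (12) = -2.011
  β = (9 - (1)·-0.233 - (3)·0.700) / (6) = 1.189
  γ = (5 - (-4)·-0.233 - (-2)·2.333) / (10) = 0.873
Iteration 3:
  α = (-12 - (4)·1.189 - (4)·0.873) / (12) = -1.687
  β = (9 - (1)·-2.011 - (3)·0.873) / (6) = 1.399
  γ = (5 - (-4)·-2.011 - (-2)·1.189) / (10) = -0.067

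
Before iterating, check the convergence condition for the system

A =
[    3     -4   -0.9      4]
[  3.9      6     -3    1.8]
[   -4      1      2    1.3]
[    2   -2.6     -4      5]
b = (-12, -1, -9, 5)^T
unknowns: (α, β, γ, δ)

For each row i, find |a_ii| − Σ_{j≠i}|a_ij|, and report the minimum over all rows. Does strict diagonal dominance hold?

-5.9

row 1: |3| − (4+0.9+4) = -5.9
row 2: |6| − (3.9+3+1.8) = -2.7
row 3: |2| − (4+1+1.3) = -4.3
row 4: |5| − (2+2.6+4) = -3.6
minimum over rows = -5.9 → not strictly diagonally dominant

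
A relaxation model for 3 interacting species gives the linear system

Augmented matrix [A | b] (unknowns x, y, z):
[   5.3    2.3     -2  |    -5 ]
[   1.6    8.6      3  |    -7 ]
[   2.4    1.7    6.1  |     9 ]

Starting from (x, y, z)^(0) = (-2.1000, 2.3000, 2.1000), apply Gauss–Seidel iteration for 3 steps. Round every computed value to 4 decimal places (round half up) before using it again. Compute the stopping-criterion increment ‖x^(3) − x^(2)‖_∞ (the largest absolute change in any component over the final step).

Iteration 1:
  x = (-5 - (2.3)·2.3000 - (-2)·2.1000) / (5.3) = -1.1491
  y = (-7 - (1.6)·-1.1491 - (3)·2.1000) / (8.6) = -1.3327
  z = (9 - (2.4)·-1.1491 - (1.7)·-1.3327) / (6.1) = 2.2989
Iteration 2:
  x = (-5 - (2.3)·-1.3327 - (-2)·2.2989) / (5.3) = 0.5025
  y = (-7 - (1.6)·0.5025 - (3)·2.2989) / (8.6) = -1.7094
  z = (9 - (2.4)·0.5025 - (1.7)·-1.7094) / (6.1) = 1.7541
Iteration 3:
  x = (-5 - (2.3)·-1.7094 - (-2)·1.7541) / (5.3) = 0.4603
  y = (-7 - (1.6)·0.4603 - (3)·1.7541) / (8.6) = -1.5115
  z = (9 - (2.4)·0.4603 - (1.7)·-1.5115) / (6.1) = 1.7155
Change: (-0.0422, 0.1979, -0.0386) → max |·| = 0.1979

0.1979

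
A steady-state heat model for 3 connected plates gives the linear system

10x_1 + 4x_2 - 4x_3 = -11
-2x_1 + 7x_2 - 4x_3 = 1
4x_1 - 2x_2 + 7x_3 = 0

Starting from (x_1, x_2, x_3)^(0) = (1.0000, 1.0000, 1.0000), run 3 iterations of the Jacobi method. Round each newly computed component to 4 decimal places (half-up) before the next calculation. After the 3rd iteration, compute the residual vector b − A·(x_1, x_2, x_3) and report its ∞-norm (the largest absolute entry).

Iteration 1:
  x_1 = (-11 - (4)·1.0000 - (-4)·1.0000) / (10) = -1.1000
  x_2 = (1 - (-2)·1.0000 - (-4)·1.0000) / (7) = 1.0000
  x_3 = (0 - (4)·1.0000 - (-2)·1.0000) / (7) = -0.2857
Iteration 2:
  x_1 = (-11 - (4)·1.0000 - (-4)·-0.2857) / (10) = -1.6143
  x_2 = (1 - (-2)·-1.1000 - (-4)·-0.2857) / (7) = -0.3347
  x_3 = (0 - (4)·-1.1000 - (-2)·1.0000) / (7) = 0.9143
Iteration 3:
  x_1 = (-11 - (4)·-0.3347 - (-4)·0.9143) / (10) = -0.6004
  x_2 = (1 - (-2)·-1.6143 - (-4)·0.9143) / (7) = 0.2041
  x_3 = (0 - (4)·-1.6143 - (-2)·-0.3347) / (7) = 0.8268
Residual b − A·x = (-2.5052, 1.6777, -2.9778); ∞-norm = 2.9778

2.9778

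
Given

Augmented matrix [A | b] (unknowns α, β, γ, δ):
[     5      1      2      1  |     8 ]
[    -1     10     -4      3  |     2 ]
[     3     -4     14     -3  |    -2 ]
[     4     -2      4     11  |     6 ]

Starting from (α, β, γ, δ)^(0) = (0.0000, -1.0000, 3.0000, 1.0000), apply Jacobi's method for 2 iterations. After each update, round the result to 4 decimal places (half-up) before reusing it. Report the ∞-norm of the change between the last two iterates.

1.4052

Iteration 1:
  α = (8 - (1)·-1.0000 - (2)·3.0000 - (1)·1.0000) / (5) = 0.4000
  β = (2 - (-1)·0.0000 - (-4)·3.0000 - (3)·1.0000) / (10) = 1.1000
  γ = (-2 - (3)·0.0000 - (-4)·-1.0000 - (-3)·1.0000) / (14) = -0.2143
  δ = (6 - (4)·0.0000 - (-2)·-1.0000 - (4)·3.0000) / (11) = -0.7273
Iteration 2:
  α = (8 - (1)·1.1000 - (2)·-0.2143 - (1)·-0.7273) / (5) = 1.6112
  β = (2 - (-1)·0.4000 - (-4)·-0.2143 - (3)·-0.7273) / (10) = 0.3725
  γ = (-2 - (3)·0.4000 - (-4)·1.1000 - (-3)·-0.7273) / (14) = -0.0701
  δ = (6 - (4)·0.4000 - (-2)·1.1000 - (4)·-0.2143) / (11) = 0.6779
Change: (1.2112, -0.7275, 0.1442, 1.4052) → max |·| = 1.4052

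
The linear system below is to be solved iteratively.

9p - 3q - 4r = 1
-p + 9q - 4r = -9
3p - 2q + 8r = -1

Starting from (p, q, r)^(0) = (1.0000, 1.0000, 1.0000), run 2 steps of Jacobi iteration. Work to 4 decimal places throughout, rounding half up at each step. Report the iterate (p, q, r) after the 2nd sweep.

(-0.1481, -1.0123, -0.5694)

Iteration 1:
  p = (1 - (-3)·1.0000 - (-4)·1.0000) / (9) = 0.8889
  q = (-9 - (-1)·1.0000 - (-4)·1.0000) / (9) = -0.4444
  r = (-1 - (3)·1.0000 - (-2)·1.0000) / (8) = -0.2500
Iteration 2:
  p = (1 - (-3)·-0.4444 - (-4)·-0.2500) / (9) = -0.1481
  q = (-9 - (-1)·0.8889 - (-4)·-0.2500) / (9) = -1.0123
  r = (-1 - (3)·0.8889 - (-2)·-0.4444) / (8) = -0.5694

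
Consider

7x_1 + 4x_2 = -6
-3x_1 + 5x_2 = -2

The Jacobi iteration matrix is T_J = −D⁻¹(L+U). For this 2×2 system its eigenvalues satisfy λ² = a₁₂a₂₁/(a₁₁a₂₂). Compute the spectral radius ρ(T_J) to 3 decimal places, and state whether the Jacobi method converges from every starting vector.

0.586

a₁₂a₂₁/(a₁₁a₂₂) = (4)·(-3) / ((7)·(5)) = -0.342857
ρ = √|-0.342857| = √0.342857 = 0.586
ρ < 1, so Jacobi converges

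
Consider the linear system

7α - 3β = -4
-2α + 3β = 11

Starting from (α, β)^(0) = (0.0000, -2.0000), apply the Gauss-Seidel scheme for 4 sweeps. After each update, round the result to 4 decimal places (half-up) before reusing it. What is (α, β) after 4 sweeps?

Iteration 1:
  α = (-4 - (-3)·-2.0000) / (7) = -1.4286
  β = (11 - (-2)·-1.4286) / (3) = 2.7143
Iteration 2:
  α = (-4 - (-3)·2.7143) / (7) = 0.5918
  β = (11 - (-2)·0.5918) / (3) = 4.0612
Iteration 3:
  α = (-4 - (-3)·4.0612) / (7) = 1.1691
  β = (11 - (-2)·1.1691) / (3) = 4.4461
Iteration 4:
  α = (-4 - (-3)·4.4461) / (7) = 1.3340
  β = (11 - (-2)·1.3340) / (3) = 4.5560

(1.3340, 4.5560)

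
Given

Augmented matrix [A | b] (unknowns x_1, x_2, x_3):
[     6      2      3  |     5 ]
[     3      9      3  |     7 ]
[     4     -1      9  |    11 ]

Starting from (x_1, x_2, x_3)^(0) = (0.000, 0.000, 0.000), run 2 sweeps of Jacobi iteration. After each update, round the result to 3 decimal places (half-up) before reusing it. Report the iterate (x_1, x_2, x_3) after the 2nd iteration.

Iteration 1:
  x_1 = (5 - (2)·0.000 - (3)·0.000) / (6) = 0.833
  x_2 = (7 - (3)·0.000 - (3)·0.000) / (9) = 0.778
  x_3 = (11 - (4)·0.000 - (-1)·0.000) / (9) = 1.222
Iteration 2:
  x_1 = (5 - (2)·0.778 - (3)·1.222) / (6) = -0.037
  x_2 = (7 - (3)·0.833 - (3)·1.222) / (9) = 0.093
  x_3 = (11 - (4)·0.833 - (-1)·0.778) / (9) = 0.938

(-0.037, 0.093, 0.938)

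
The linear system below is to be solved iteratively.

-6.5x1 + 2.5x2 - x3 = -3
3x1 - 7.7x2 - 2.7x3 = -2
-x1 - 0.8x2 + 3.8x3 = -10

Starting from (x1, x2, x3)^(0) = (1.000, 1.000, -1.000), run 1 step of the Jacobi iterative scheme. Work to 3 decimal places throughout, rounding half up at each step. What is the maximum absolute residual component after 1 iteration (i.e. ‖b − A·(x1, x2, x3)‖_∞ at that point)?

Iteration 1:
  x1 = (-3 - (2.5)·1.000 - (-1)·-1.000) / (-6.5) = 1.000
  x2 = (-2 - (3)·1.000 - (-2.7)·-1.000) / (-7.7) = 1.000
  x3 = (-10 - (-1)·1.000 - (-0.8)·1.000) / (3.8) = -2.158
Residual b − A·x = (-1.158, -3.127, 0.000); ∞-norm = 3.127

3.127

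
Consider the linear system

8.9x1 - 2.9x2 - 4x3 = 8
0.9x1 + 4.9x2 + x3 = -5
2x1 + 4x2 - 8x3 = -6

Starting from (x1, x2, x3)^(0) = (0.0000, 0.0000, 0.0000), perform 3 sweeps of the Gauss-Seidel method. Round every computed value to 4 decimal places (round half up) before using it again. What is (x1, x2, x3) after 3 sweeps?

Iteration 1:
  x1 = (8 - (-2.9)·0.0000 - (-4)·0.0000) / (8.9) = 0.8989
  x2 = (-5 - (0.9)·0.8989 - (1)·0.0000) / (4.9) = -1.1855
  x3 = (-6 - (2)·0.8989 - (4)·-1.1855) / (-8) = 0.3820
Iteration 2:
  x1 = (8 - (-2.9)·-1.1855 - (-4)·0.3820) / (8.9) = 0.6843
  x2 = (-5 - (0.9)·0.6843 - (1)·0.3820) / (4.9) = -1.2241
  x3 = (-6 - (2)·0.6843 - (4)·-1.2241) / (-8) = 0.3090
Iteration 3:
  x1 = (8 - (-2.9)·-1.2241 - (-4)·0.3090) / (8.9) = 0.6389
  x2 = (-5 - (0.9)·0.6389 - (1)·0.3090) / (4.9) = -1.2008
  x3 = (-6 - (2)·0.6389 - (4)·-1.2008) / (-8) = 0.3093

(0.6389, -1.2008, 0.3093)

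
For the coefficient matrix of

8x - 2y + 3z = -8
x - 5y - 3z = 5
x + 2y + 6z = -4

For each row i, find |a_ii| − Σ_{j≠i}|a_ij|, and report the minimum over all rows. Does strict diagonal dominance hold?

1

row 1: |8| − (2+3) = 3
row 2: |-5| − (1+3) = 1
row 3: |6| − (1+2) = 3
minimum over rows = 1 → strictly diagonally dominant (convergence guaranteed)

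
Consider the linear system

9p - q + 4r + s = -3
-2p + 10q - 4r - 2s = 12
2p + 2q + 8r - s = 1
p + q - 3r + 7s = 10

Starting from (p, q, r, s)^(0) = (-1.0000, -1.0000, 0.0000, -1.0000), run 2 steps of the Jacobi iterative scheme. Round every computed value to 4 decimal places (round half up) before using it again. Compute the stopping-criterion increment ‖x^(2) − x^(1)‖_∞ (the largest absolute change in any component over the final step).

0.8762

Iteration 1:
  p = (-3 - (-1)·-1.0000 - (4)·0.0000 - (1)·-1.0000) / (9) = -0.3333
  q = (12 - (-2)·-1.0000 - (-4)·0.0000 - (-2)·-1.0000) / (10) = 0.8000
  r = (1 - (2)·-1.0000 - (2)·-1.0000 - (-1)·-1.0000) / (8) = 0.5000
  s = (10 - (1)·-1.0000 - (1)·-1.0000 - (-3)·0.0000) / (7) = 1.7143
Iteration 2:
  p = (-3 - (-1)·0.8000 - (4)·0.5000 - (1)·1.7143) / (9) = -0.6571
  q = (12 - (-2)·-0.3333 - (-4)·0.5000 - (-2)·1.7143) / (10) = 1.6762
  r = (1 - (2)·-0.3333 - (2)·0.8000 - (-1)·1.7143) / (8) = 0.2226
  s = (10 - (1)·-0.3333 - (1)·0.8000 - (-3)·0.5000) / (7) = 1.5762
Change: (-0.3238, 0.8762, -0.2774, -0.1381) → max |·| = 0.8762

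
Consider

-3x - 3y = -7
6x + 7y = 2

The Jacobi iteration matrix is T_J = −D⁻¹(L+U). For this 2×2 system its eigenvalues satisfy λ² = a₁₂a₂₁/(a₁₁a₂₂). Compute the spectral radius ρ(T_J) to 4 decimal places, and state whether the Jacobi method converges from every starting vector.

a₁₂a₂₁/(a₁₁a₂₂) = (-3)·(6) / ((-3)·(7)) = 0.857143
ρ = √|0.857143| = √0.857143 = 0.9258
ρ < 1, so Jacobi converges

0.9258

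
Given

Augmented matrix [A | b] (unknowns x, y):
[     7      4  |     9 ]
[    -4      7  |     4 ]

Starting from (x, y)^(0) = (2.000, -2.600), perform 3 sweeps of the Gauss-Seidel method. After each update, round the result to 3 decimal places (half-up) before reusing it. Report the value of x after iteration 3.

0.942

Iteration 1:
  x = (9 - (4)·-2.600) / (7) = 2.771
  y = (4 - (-4)·2.771) / (7) = 2.155
Iteration 2:
  x = (9 - (4)·2.155) / (7) = 0.054
  y = (4 - (-4)·0.054) / (7) = 0.602
Iteration 3:
  x = (9 - (4)·0.602) / (7) = 0.942
  y = (4 - (-4)·0.942) / (7) = 1.110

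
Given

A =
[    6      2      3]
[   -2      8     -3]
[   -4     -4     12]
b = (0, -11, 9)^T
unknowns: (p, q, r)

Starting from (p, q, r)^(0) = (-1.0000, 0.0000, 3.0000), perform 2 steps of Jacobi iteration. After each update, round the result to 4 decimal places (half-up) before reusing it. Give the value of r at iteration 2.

Iteration 1:
  p = (0 - (2)·0.0000 - (3)·3.0000) / (6) = -1.5000
  q = (-11 - (-2)·-1.0000 - (-3)·3.0000) / (8) = -0.5000
  r = (9 - (-4)·-1.0000 - (-4)·0.0000) / (12) = 0.4167
Iteration 2:
  p = (0 - (2)·-0.5000 - (3)·0.4167) / (6) = -0.0417
  q = (-11 - (-2)·-1.5000 - (-3)·0.4167) / (8) = -1.5937
  r = (9 - (-4)·-1.5000 - (-4)·-0.5000) / (12) = 0.0833

0.0833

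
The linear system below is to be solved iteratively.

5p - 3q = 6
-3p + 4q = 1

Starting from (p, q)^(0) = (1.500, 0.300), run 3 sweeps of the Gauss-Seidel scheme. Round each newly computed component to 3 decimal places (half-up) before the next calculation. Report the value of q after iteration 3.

Iteration 1:
  p = (6 - (-3)·0.300) / (5) = 1.380
  q = (1 - (-3)·1.380) / (4) = 1.285
Iteration 2:
  p = (6 - (-3)·1.285) / (5) = 1.971
  q = (1 - (-3)·1.971) / (4) = 1.728
Iteration 3:
  p = (6 - (-3)·1.728) / (5) = 2.237
  q = (1 - (-3)·2.237) / (4) = 1.928

1.928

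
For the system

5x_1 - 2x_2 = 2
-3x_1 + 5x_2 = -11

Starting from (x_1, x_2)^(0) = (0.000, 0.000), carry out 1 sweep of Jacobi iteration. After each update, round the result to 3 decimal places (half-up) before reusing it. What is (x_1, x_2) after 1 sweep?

Iteration 1:
  x_1 = (2 - (-2)·0.000) / (5) = 0.400
  x_2 = (-11 - (-3)·0.000) / (5) = -2.200

(0.400, -2.200)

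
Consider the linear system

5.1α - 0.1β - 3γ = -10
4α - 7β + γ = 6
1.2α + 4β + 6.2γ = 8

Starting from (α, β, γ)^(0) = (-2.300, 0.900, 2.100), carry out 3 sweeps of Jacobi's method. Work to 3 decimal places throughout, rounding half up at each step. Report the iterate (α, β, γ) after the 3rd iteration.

Iteration 1:
  α = (-10 - (-0.1)·0.900 - (-3)·2.100) / (5.1) = -0.708
  β = (6 - (4)·-2.300 - (1)·2.100) / (-7) = -1.871
  γ = (8 - (1.2)·-2.300 - (4)·0.900) / (6.2) = 1.155
Iteration 2:
  α = (-10 - (-0.1)·-1.871 - (-3)·1.155) / (5.1) = -1.318
  β = (6 - (4)·-0.708 - (1)·1.155) / (-7) = -1.097
  γ = (8 - (1.2)·-0.708 - (4)·-1.871) / (6.2) = 2.634
Iteration 3:
  α = (-10 - (-0.1)·-1.097 - (-3)·2.634) / (5.1) = -0.433
  β = (6 - (4)·-1.318 - (1)·2.634) / (-7) = -1.234
  γ = (8 - (1.2)·-1.318 - (4)·-1.097) / (6.2) = 2.253

(-0.433, -1.234, 2.253)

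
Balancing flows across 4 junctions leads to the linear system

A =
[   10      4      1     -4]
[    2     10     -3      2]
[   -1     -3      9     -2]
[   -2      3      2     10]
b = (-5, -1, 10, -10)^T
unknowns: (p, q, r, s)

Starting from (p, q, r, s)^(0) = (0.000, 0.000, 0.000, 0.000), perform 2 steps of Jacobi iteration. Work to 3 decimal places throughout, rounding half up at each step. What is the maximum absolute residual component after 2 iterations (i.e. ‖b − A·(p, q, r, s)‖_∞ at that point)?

3.390

Iteration 1:
  p = (-5 - (4)·0.000 - (1)·0.000 - (-4)·0.000) / (10) = -0.500
  q = (-1 - (2)·0.000 - (-3)·0.000 - (2)·0.000) / (10) = -0.100
  r = (10 - (-1)·0.000 - (-3)·0.000 - (-2)·0.000) / (9) = 1.111
  s = (-10 - (-2)·0.000 - (3)·0.000 - (2)·0.000) / (10) = -1.000
Iteration 2:
  p = (-5 - (4)·-0.100 - (1)·1.111 - (-4)·-1.000) / (10) = -0.971
  q = (-1 - (2)·-0.500 - (-3)·1.111 - (2)·-1.000) / (10) = 0.533
  r = (10 - (-1)·-0.500 - (-3)·-0.100 - (-2)·-1.000) / (9) = 0.800
  s = (-10 - (-2)·-0.500 - (3)·-0.100 - (2)·1.111) / (10) = -1.292
Residual b − A·x = (-3.390, 0.596, 0.844, -2.221); ∞-norm = 3.390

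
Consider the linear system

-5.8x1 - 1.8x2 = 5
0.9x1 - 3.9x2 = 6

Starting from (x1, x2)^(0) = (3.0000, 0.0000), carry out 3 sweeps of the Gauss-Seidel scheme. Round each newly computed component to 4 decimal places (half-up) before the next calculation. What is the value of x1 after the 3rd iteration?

Iteration 1:
  x1 = (5 - (-1.8)·0.0000) / (-5.8) = -0.8621
  x2 = (6 - (0.9)·-0.8621) / (-3.9) = -1.7374
Iteration 2:
  x1 = (5 - (-1.8)·-1.7374) / (-5.8) = -0.3229
  x2 = (6 - (0.9)·-0.3229) / (-3.9) = -1.6130
Iteration 3:
  x1 = (5 - (-1.8)·-1.6130) / (-5.8) = -0.3615
  x2 = (6 - (0.9)·-0.3615) / (-3.9) = -1.6219

-0.3615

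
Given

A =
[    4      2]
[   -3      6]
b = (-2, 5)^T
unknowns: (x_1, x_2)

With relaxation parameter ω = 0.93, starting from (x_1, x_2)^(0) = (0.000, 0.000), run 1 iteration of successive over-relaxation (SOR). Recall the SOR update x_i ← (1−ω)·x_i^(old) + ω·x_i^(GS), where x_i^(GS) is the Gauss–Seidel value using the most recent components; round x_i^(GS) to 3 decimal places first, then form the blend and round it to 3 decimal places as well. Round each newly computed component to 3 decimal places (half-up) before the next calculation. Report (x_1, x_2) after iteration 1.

Iteration 1:
  x_1: GS value = (-2 - (2)·0.000) / (4) = -0.500;  x_1 ← (1−ω)·0.000 + ω·-0.500 = -0.465
  x_2: GS value = (5 - (-3)·-0.465) / (6) = 0.601;  x_2 ← (1−ω)·0.000 + ω·0.601 = 0.559

(-0.465, 0.559)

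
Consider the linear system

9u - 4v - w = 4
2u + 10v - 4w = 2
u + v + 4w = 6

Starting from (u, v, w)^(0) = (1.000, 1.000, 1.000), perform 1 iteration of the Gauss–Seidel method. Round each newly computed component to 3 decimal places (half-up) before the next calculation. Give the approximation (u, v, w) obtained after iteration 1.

Iteration 1:
  u = (4 - (-4)·1.000 - (-1)·1.000) / (9) = 1.000
  v = (2 - (2)·1.000 - (-4)·1.000) / (10) = 0.400
  w = (6 - (1)·1.000 - (1)·0.400) / (4) = 1.150

(1.000, 0.400, 1.150)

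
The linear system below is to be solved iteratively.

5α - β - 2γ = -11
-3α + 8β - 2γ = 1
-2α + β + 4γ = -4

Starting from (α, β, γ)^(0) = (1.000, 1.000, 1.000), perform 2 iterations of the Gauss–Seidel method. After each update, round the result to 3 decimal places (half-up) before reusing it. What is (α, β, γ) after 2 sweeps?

Iteration 1:
  α = (-11 - (-1)·1.000 - (-2)·1.000) / (5) = -1.600
  β = (1 - (-3)·-1.600 - (-2)·1.000) / (8) = -0.225
  γ = (-4 - (-2)·-1.600 - (1)·-0.225) / (4) = -1.744
Iteration 2:
  α = (-11 - (-1)·-0.225 - (-2)·-1.744) / (5) = -2.943
  β = (1 - (-3)·-2.943 - (-2)·-1.744) / (8) = -1.415
  γ = (-4 - (-2)·-2.943 - (1)·-1.415) / (4) = -2.118

(-2.943, -1.415, -2.118)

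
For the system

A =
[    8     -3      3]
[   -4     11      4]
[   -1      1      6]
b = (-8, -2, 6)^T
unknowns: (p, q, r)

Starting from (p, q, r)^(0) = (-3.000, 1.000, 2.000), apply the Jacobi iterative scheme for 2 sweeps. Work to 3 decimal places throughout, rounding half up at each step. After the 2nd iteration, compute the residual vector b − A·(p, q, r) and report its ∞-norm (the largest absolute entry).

5.083

Iteration 1:
  p = (-8 - (-3)·1.000 - (3)·2.000) / (8) = -1.375
  q = (-2 - (-4)·-3.000 - (4)·2.000) / (11) = -2.000
  r = (6 - (-1)·-3.000 - (1)·1.000) / (6) = 0.333
Iteration 2:
  p = (-8 - (-3)·-2.000 - (3)·0.333) / (8) = -1.875
  q = (-2 - (-4)·-1.375 - (4)·0.333) / (11) = -0.803
  r = (6 - (-1)·-1.375 - (1)·-2.000) / (6) = 1.104
Residual b − A·x = (1.279, -5.083, -1.696); ∞-norm = 5.083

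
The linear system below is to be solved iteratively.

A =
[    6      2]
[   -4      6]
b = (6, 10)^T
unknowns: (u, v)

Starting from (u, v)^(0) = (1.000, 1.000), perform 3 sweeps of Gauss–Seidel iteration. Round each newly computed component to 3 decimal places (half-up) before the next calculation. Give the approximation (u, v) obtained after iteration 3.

Iteration 1:
  u = (6 - (2)·1.000) / (6) = 0.667
  v = (10 - (-4)·0.667) / (6) = 2.111
Iteration 2:
  u = (6 - (2)·2.111) / (6) = 0.296
  v = (10 - (-4)·0.296) / (6) = 1.864
Iteration 3:
  u = (6 - (2)·1.864) / (6) = 0.379
  v = (10 - (-4)·0.379) / (6) = 1.919

(0.379, 1.919)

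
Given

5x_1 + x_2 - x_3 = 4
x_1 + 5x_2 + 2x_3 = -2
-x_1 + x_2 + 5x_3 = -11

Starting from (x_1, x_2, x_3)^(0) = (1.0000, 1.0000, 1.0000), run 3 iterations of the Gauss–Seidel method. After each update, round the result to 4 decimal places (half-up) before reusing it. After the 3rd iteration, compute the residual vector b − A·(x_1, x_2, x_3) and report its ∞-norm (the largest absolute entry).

0.2572

Iteration 1:
  x_1 = (4 - (1)·1.0000 - (-1)·1.0000) / (5) = 0.8000
  x_2 = (-2 - (1)·0.8000 - (2)·1.0000) / (5) = -0.9600
  x_3 = (-11 - (-1)·0.8000 - (1)·-0.9600) / (5) = -1.8480
Iteration 2:
  x_1 = (4 - (1)·-0.9600 - (-1)·-1.8480) / (5) = 0.6224
  x_2 = (-2 - (1)·0.6224 - (2)·-1.8480) / (5) = 0.2147
  x_3 = (-11 - (-1)·0.6224 - (1)·0.2147) / (5) = -2.1185
Iteration 3:
  x_1 = (4 - (1)·0.2147 - (-1)·-2.1185) / (5) = 0.3334
  x_2 = (-2 - (1)·0.3334 - (2)·-2.1185) / (5) = 0.3807
  x_3 = (-11 - (-1)·0.3334 - (1)·0.3807) / (5) = -2.2095
Residual b − A·x = (-0.2572, 0.1821, 0.0002); ∞-norm = 0.2572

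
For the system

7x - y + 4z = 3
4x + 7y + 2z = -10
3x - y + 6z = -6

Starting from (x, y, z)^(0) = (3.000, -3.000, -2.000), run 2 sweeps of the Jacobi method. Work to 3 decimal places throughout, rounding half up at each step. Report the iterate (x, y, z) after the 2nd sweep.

(1.776, -1.225, -2.000)

Iteration 1:
  x = (3 - (-1)·-3.000 - (4)·-2.000) / (7) = 1.143
  y = (-10 - (4)·3.000 - (2)·-2.000) / (7) = -2.571
  z = (-6 - (3)·3.000 - (-1)·-3.000) / (6) = -3.000
Iteration 2:
  x = (3 - (-1)·-2.571 - (4)·-3.000) / (7) = 1.776
  y = (-10 - (4)·1.143 - (2)·-3.000) / (7) = -1.225
  z = (-6 - (3)·1.143 - (-1)·-2.571) / (6) = -2.000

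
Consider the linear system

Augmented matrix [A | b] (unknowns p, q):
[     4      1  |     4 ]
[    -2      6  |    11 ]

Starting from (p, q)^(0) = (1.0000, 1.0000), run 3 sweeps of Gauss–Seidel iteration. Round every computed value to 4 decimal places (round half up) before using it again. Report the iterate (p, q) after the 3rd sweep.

Iteration 1:
  p = (4 - (1)·1.0000) / (4) = 0.7500
  q = (11 - (-2)·0.7500) / (6) = 2.0833
Iteration 2:
  p = (4 - (1)·2.0833) / (4) = 0.4792
  q = (11 - (-2)·0.4792) / (6) = 1.9931
Iteration 3:
  p = (4 - (1)·1.9931) / (4) = 0.5017
  q = (11 - (-2)·0.5017) / (6) = 2.0006

(0.5017, 2.0006)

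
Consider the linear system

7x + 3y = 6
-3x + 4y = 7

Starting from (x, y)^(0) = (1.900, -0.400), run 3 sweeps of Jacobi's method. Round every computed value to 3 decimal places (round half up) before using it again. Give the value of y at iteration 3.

Iteration 1:
  x = (6 - (3)·-0.400) / (7) = 1.029
  y = (7 - (-3)·1.900) / (4) = 3.175
Iteration 2:
  x = (6 - (3)·3.175) / (7) = -0.504
  y = (7 - (-3)·1.029) / (4) = 2.522
Iteration 3:
  x = (6 - (3)·2.522) / (7) = -0.224
  y = (7 - (-3)·-0.504) / (4) = 1.372

1.372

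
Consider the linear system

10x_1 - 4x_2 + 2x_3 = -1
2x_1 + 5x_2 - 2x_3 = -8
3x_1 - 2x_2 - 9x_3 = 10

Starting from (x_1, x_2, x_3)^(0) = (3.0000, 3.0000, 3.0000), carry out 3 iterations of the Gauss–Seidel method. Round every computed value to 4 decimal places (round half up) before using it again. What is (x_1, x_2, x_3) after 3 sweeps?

Iteration 1:
  x_1 = (-1 - (-4)·3.0000 - (2)·3.0000) / (10) = 0.5000
  x_2 = (-8 - (2)·0.5000 - (-2)·3.0000) / (5) = -0.6000
  x_3 = (10 - (3)·0.5000 - (-2)·-0.6000) / (-9) = -0.8111
Iteration 2:
  x_1 = (-1 - (-4)·-0.6000 - (2)·-0.8111) / (10) = -0.1778
  x_2 = (-8 - (2)·-0.1778 - (-2)·-0.8111) / (5) = -1.8533
  x_3 = (10 - (3)·-0.1778 - (-2)·-1.8533) / (-9) = -0.7585
Iteration 3:
  x_1 = (-1 - (-4)·-1.8533 - (2)·-0.7585) / (10) = -0.6896
  x_2 = (-8 - (2)·-0.6896 - (-2)·-0.7585) / (5) = -1.6276
  x_3 = (10 - (3)·-0.6896 - (-2)·-1.6276) / (-9) = -0.9793

(-0.6896, -1.6276, -0.9793)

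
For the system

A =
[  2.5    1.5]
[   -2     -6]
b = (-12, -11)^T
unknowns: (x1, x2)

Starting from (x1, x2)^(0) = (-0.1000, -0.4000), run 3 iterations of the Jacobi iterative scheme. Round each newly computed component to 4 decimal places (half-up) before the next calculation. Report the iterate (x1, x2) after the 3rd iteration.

Iteration 1:
  x1 = (-12 - (1.5)·-0.4000) / (2.5) = -4.5600
  x2 = (-11 - (-2)·-0.1000) / (-6) = 1.8667
Iteration 2:
  x1 = (-12 - (1.5)·1.8667) / (2.5) = -5.9200
  x2 = (-11 - (-2)·-4.5600) / (-6) = 3.3533
Iteration 3:
  x1 = (-12 - (1.5)·3.3533) / (2.5) = -6.8120
  x2 = (-11 - (-2)·-5.9200) / (-6) = 3.8067

(-6.8120, 3.8067)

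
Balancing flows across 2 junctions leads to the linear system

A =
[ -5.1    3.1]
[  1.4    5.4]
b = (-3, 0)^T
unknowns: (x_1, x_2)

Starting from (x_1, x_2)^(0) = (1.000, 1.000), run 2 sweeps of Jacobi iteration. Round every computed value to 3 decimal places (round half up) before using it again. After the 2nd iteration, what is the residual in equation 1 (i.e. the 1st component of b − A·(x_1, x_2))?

Iteration 1:
  x_1 = (-3 - (3.1)·1.000) / (-5.1) = 1.196
  x_2 = (0 - (1.4)·1.000) / (5.4) = -0.259
Iteration 2:
  x_1 = (-3 - (3.1)·-0.259) / (-5.1) = 0.431
  x_2 = (0 - (1.4)·1.196) / (5.4) = -0.310
Residual b − A·x = (0.159, 1.071)

0.159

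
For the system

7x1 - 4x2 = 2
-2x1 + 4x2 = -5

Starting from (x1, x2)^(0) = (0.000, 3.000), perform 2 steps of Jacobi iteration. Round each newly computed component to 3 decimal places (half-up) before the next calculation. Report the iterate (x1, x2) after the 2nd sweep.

Iteration 1:
  x1 = (2 - (-4)·3.000) / (7) = 2.000
  x2 = (-5 - (-2)·0.000) / (4) = -1.250
Iteration 2:
  x1 = (2 - (-4)·-1.250) / (7) = -0.429
  x2 = (-5 - (-2)·2.000) / (4) = -0.250

(-0.429, -0.250)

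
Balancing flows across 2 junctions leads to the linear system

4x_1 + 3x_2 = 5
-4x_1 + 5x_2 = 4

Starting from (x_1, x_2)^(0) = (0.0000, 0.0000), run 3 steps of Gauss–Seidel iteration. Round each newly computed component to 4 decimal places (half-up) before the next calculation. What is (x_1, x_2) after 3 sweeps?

(0.7100, 1.3680)

Iteration 1:
  x_1 = (5 - (3)·0.0000) / (4) = 1.2500
  x_2 = (4 - (-4)·1.2500) / (5) = 1.8000
Iteration 2:
  x_1 = (5 - (3)·1.8000) / (4) = -0.1000
  x_2 = (4 - (-4)·-0.1000) / (5) = 0.7200
Iteration 3:
  x_1 = (5 - (3)·0.7200) / (4) = 0.7100
  x_2 = (4 - (-4)·0.7100) / (5) = 1.3680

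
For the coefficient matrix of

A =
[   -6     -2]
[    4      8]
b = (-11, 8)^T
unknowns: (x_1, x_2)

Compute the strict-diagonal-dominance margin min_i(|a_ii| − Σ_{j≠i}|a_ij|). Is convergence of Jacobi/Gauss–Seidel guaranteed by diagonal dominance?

row 1: |-6| − (2) = 4
row 2: |8| − (4) = 4
minimum over rows = 4 → strictly diagonally dominant (convergence guaranteed)

4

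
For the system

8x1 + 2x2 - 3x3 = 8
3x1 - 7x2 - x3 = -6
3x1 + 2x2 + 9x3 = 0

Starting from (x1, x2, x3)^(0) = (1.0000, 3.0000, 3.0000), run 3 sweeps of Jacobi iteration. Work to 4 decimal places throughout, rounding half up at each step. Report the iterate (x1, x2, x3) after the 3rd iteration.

Iteration 1:
  x1 = (8 - (2)·3.0000 - (-3)·3.0000) / (8) = 1.3750
  x2 = (-6 - (3)·1.0000 - (-1)·3.0000) / (-7) = 0.8571
  x3 = (0 - (3)·1.0000 - (2)·3.0000) / (9) = -1.0000
Iteration 2:
  x1 = (8 - (2)·0.8571 - (-3)·-1.0000) / (8) = 0.4107
  x2 = (-6 - (3)·1.3750 - (-1)·-1.0000) / (-7) = 1.5893
  x3 = (0 - (3)·1.3750 - (2)·0.8571) / (9) = -0.6488
Iteration 3:
  x1 = (8 - (2)·1.5893 - (-3)·-0.6488) / (8) = 0.3594
  x2 = (-6 - (3)·0.4107 - (-1)·-0.6488) / (-7) = 1.1258
  x3 = (0 - (3)·0.4107 - (2)·1.5893) / (9) = -0.4901

(0.3594, 1.1258, -0.4901)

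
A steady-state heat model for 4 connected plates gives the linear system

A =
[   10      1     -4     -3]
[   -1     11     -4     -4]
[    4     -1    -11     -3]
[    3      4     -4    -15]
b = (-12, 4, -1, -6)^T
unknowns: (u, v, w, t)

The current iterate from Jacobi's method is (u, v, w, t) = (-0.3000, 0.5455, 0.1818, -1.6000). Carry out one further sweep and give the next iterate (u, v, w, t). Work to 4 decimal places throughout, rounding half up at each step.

One sweep:
  u = (-12 - (1)·0.5455 - (-4)·0.1818 - (-3)·-1.6000) / (10) = -1.6618
  v = (4 - (-1)·-0.3000 - (-4)·0.1818 - (-4)·-1.6000) / (11) = -0.1793
  w = (-1 - (4)·-0.3000 - (-1)·0.5455 - (-3)·-1.6000) / (-11) = 0.3686
  t = (-6 - (3)·-0.3000 - (4)·0.5455 - (-4)·0.1818) / (-15) = 0.4370

(-1.6618, -0.1793, 0.3686, 0.4370)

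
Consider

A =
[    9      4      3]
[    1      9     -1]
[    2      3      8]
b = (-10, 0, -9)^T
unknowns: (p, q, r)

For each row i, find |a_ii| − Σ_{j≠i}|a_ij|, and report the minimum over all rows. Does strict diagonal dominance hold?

row 1: |9| − (4+3) = 2
row 2: |9| − (1+1) = 7
row 3: |8| − (2+3) = 3
minimum over rows = 2 → strictly diagonally dominant (convergence guaranteed)

2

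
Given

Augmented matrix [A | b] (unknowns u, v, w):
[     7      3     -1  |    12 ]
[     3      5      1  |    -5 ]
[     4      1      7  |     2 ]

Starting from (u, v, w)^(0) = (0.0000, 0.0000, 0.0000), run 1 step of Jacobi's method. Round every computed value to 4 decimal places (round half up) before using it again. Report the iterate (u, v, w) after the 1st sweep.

Iteration 1:
  u = (12 - (3)·0.0000 - (-1)·0.0000) / (7) = 1.7143
  v = (-5 - (3)·0.0000 - (1)·0.0000) / (5) = -1.0000
  w = (2 - (4)·0.0000 - (1)·0.0000) / (7) = 0.2857

(1.7143, -1.0000, 0.2857)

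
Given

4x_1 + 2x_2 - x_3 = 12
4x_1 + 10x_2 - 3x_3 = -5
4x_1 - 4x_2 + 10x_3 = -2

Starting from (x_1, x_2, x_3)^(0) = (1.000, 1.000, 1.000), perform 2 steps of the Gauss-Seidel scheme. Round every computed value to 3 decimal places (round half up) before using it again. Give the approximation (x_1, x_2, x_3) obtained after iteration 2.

(3.195, -2.324, -2.408)

Iteration 1:
  x_1 = (12 - (2)·1.000 - (-1)·1.000) / (4) = 2.750
  x_2 = (-5 - (4)·2.750 - (-3)·1.000) / (10) = -1.300
  x_3 = (-2 - (4)·2.750 - (-4)·-1.300) / (10) = -1.820
Iteration 2:
  x_1 = (12 - (2)·-1.300 - (-1)·-1.820) / (4) = 3.195
  x_2 = (-5 - (4)·3.195 - (-3)·-1.820) / (10) = -2.324
  x_3 = (-2 - (4)·3.195 - (-4)·-2.324) / (10) = -2.408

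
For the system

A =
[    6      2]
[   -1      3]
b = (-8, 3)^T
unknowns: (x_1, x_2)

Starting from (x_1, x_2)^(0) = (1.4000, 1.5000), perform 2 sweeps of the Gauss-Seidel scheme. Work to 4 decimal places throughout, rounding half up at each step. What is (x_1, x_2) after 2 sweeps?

(-1.4630, 0.5123)

Iteration 1:
  x_1 = (-8 - (2)·1.5000) / (6) = -1.8333
  x_2 = (3 - (-1)·-1.8333) / (3) = 0.3889
Iteration 2:
  x_1 = (-8 - (2)·0.3889) / (6) = -1.4630
  x_2 = (3 - (-1)·-1.4630) / (3) = 0.5123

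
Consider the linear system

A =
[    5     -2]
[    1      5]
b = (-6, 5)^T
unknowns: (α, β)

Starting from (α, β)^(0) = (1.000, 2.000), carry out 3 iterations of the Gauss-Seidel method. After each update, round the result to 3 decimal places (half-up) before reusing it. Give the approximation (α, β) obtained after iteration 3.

(-0.738, 1.148)

Iteration 1:
  α = (-6 - (-2)·2.000) / (5) = -0.400
  β = (5 - (1)·-0.400) / (5) = 1.080
Iteration 2:
  α = (-6 - (-2)·1.080) / (5) = -0.768
  β = (5 - (1)·-0.768) / (5) = 1.154
Iteration 3:
  α = (-6 - (-2)·1.154) / (5) = -0.738
  β = (5 - (1)·-0.738) / (5) = 1.148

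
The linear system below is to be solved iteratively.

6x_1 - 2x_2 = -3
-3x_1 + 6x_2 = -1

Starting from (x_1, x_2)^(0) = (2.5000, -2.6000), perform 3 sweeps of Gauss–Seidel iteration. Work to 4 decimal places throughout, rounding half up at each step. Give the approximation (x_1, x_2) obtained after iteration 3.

(-0.6861, -0.5097)

Iteration 1:
  x_1 = (-3 - (-2)·-2.6000) / (6) = -1.3667
  x_2 = (-1 - (-3)·-1.3667) / (6) = -0.8500
Iteration 2:
  x_1 = (-3 - (-2)·-0.8500) / (6) = -0.7833
  x_2 = (-1 - (-3)·-0.7833) / (6) = -0.5583
Iteration 3:
  x_1 = (-3 - (-2)·-0.5583) / (6) = -0.6861
  x_2 = (-1 - (-3)·-0.6861) / (6) = -0.5097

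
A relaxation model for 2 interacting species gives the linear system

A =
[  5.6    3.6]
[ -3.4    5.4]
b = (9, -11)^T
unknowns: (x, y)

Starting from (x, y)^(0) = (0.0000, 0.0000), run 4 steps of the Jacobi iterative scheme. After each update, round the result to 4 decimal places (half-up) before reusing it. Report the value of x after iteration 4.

1.7362

Iteration 1:
  x = (9 - (3.6)·0.0000) / (5.6) = 1.6071
  y = (-11 - (-3.4)·0.0000) / (5.4) = -2.0370
Iteration 2:
  x = (9 - (3.6)·-2.0370) / (5.6) = 2.9166
  y = (-11 - (-3.4)·1.6071) / (5.4) = -1.0252
Iteration 3:
  x = (9 - (3.6)·-1.0252) / (5.6) = 2.2662
  y = (-11 - (-3.4)·2.9166) / (5.4) = -0.2007
Iteration 4:
  x = (9 - (3.6)·-0.2007) / (5.6) = 1.7362
  y = (-11 - (-3.4)·2.2662) / (5.4) = -0.6102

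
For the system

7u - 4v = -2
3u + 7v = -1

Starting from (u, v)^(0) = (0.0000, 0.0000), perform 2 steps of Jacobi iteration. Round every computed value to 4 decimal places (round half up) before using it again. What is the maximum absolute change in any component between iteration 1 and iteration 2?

0.1225

Iteration 1:
  u = (-2 - (-4)·0.0000) / (7) = -0.2857
  v = (-1 - (3)·0.0000) / (7) = -0.1429
Iteration 2:
  u = (-2 - (-4)·-0.1429) / (7) = -0.3674
  v = (-1 - (3)·-0.2857) / (7) = -0.0204
Change: (-0.0817, 0.1225) → max |·| = 0.1225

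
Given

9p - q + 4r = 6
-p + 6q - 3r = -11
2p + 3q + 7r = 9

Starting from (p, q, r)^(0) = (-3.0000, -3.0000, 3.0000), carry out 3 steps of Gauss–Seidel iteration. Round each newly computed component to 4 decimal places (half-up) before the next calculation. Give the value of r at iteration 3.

1.7744

Iteration 1:
  p = (6 - (-1)·-3.0000 - (4)·3.0000) / (9) = -1.0000
  q = (-11 - (-1)·-1.0000 - (-3)·3.0000) / (6) = -0.5000
  r = (9 - (2)·-1.0000 - (3)·-0.5000) / (7) = 1.7857
Iteration 2:
  p = (6 - (-1)·-0.5000 - (4)·1.7857) / (9) = -0.1825
  q = (-11 - (-1)·-0.1825 - (-3)·1.7857) / (6) = -0.9709
  r = (9 - (2)·-0.1825 - (3)·-0.9709) / (7) = 1.7540
Iteration 3:
  p = (6 - (-1)·-0.9709 - (4)·1.7540) / (9) = -0.2208
  q = (-11 - (-1)·-0.2208 - (-3)·1.7540) / (6) = -0.9931
  r = (9 - (2)·-0.2208 - (3)·-0.9931) / (7) = 1.7744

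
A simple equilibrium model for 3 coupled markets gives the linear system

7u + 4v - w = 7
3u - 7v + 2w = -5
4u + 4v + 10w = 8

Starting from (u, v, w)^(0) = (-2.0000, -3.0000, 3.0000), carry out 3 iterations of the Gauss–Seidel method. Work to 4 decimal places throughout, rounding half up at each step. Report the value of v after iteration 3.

1.5972

Iteration 1:
  u = (7 - (4)·-3.0000 - (-1)·3.0000) / (7) = 3.1429
  v = (-5 - (3)·3.1429 - (2)·3.0000) / (-7) = 2.9184
  w = (8 - (4)·3.1429 - (4)·2.9184) / (10) = -1.6245
Iteration 2:
  u = (7 - (4)·2.9184 - (-1)·-1.6245) / (7) = -0.8997
  v = (-5 - (3)·-0.8997 - (2)·-1.6245) / (-7) = -0.1354
  w = (8 - (4)·-0.8997 - (4)·-0.1354) / (10) = 1.2140
Iteration 3:
  u = (7 - (4)·-0.1354 - (-1)·1.2140) / (7) = 1.2508
  v = (-5 - (3)·1.2508 - (2)·1.2140) / (-7) = 1.5972
  w = (8 - (4)·1.2508 - (4)·1.5972) / (10) = -0.3392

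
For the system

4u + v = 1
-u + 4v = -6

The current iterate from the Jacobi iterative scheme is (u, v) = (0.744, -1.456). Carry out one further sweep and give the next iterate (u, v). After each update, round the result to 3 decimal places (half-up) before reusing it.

One sweep:
  u = (1 - (1)·-1.456) / (4) = 0.614
  v = (-6 - (-1)·0.744) / (4) = -1.314

(0.614, -1.314)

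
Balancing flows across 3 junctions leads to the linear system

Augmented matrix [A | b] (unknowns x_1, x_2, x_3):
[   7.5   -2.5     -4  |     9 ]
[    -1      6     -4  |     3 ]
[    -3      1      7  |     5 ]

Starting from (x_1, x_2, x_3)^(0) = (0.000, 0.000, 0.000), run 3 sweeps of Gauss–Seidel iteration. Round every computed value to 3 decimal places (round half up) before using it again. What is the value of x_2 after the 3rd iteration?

Iteration 1:
  x_1 = (9 - (-2.5)·0.000 - (-4)·0.000) / (7.5) = 1.200
  x_2 = (3 - (-1)·1.200 - (-4)·0.000) / (6) = 0.700
  x_3 = (5 - (-3)·1.200 - (1)·0.700) / (7) = 1.129
Iteration 2:
  x_1 = (9 - (-2.5)·0.700 - (-4)·1.129) / (7.5) = 2.035
  x_2 = (3 - (-1)·2.035 - (-4)·1.129) / (6) = 1.592
  x_3 = (5 - (-3)·2.035 - (1)·1.592) / (7) = 1.359
Iteration 3:
  x_1 = (9 - (-2.5)·1.592 - (-4)·1.359) / (7.5) = 2.455
  x_2 = (3 - (-1)·2.455 - (-4)·1.359) / (6) = 1.815
  x_3 = (5 - (-3)·2.455 - (1)·1.815) / (7) = 1.507

1.815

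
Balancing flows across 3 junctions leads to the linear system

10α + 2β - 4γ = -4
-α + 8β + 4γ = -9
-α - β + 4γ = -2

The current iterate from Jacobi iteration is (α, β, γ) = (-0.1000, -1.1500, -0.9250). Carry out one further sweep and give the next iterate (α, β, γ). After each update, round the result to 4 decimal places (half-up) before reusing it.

One sweep:
  α = (-4 - (2)·-1.1500 - (-4)·-0.9250) / (10) = -0.5400
  β = (-9 - (-1)·-0.1000 - (4)·-0.9250) / (8) = -0.6750
  γ = (-2 - (-1)·-0.1000 - (-1)·-1.1500) / (4) = -0.8125

(-0.5400, -0.6750, -0.8125)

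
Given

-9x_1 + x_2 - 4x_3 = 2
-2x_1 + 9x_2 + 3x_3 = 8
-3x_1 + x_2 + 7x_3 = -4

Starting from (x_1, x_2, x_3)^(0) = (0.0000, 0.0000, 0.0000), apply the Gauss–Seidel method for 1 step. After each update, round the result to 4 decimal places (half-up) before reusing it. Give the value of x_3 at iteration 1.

-0.7866

Iteration 1:
  x_1 = (2 - (1)·0.0000 - (-4)·0.0000) / (-9) = -0.2222
  x_2 = (8 - (-2)·-0.2222 - (3)·0.0000) / (9) = 0.8395
  x_3 = (-4 - (-3)·-0.2222 - (1)·0.8395) / (7) = -0.7866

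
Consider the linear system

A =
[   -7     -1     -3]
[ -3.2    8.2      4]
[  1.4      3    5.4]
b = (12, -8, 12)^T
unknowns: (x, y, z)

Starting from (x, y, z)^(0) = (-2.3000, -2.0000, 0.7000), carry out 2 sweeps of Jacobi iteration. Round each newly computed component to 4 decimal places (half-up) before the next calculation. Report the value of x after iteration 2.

-3.0820

Iteration 1:
  x = (12 - (-1)·-2.0000 - (-3)·0.7000) / (-7) = -1.7286
  y = (-8 - (-3.2)·-2.3000 - (4)·0.7000) / (8.2) = -2.2146
  z = (12 - (1.4)·-2.3000 - (3)·-2.0000) / (5.4) = 3.9296
Iteration 2:
  x = (12 - (-1)·-2.2146 - (-3)·3.9296) / (-7) = -3.0820
  y = (-8 - (-3.2)·-1.7286 - (4)·3.9296) / (8.2) = -3.5671
  z = (12 - (1.4)·-1.7286 - (3)·-2.2146) / (5.4) = 3.9007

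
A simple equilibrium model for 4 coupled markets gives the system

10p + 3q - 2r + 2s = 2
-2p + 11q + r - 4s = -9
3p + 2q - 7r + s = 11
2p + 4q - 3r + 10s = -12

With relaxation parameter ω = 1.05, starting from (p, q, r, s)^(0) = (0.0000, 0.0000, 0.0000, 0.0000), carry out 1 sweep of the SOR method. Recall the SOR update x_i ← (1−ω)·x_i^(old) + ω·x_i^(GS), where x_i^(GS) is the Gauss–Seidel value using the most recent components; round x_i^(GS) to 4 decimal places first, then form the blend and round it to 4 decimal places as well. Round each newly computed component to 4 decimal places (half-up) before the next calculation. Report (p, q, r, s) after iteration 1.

Iteration 1:
  p: GS value = (2 - (3)·0.0000 - (-2)·0.0000 - (2)·0.0000) / (10) = 0.2000;  p ← (1−ω)·0.0000 + ω·0.2000 = 0.2100
  q: GS value = (-9 - (-2)·0.2100 - (1)·0.0000 - (-4)·0.0000) / (11) = -0.7800;  q ← (1−ω)·0.0000 + ω·-0.7800 = -0.8190
  r: GS value = (11 - (3)·0.2100 - (2)·-0.8190 - (1)·0.0000) / (-7) = -1.7154;  r ← (1−ω)·0.0000 + ω·-1.7154 = -1.8012
  s: GS value = (-12 - (2)·0.2100 - (4)·-0.8190 - (-3)·-1.8012) / (10) = -1.4548;  s ← (1−ω)·0.0000 + ω·-1.4548 = -1.5275

(0.2100, -0.8190, -1.8012, -1.5275)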